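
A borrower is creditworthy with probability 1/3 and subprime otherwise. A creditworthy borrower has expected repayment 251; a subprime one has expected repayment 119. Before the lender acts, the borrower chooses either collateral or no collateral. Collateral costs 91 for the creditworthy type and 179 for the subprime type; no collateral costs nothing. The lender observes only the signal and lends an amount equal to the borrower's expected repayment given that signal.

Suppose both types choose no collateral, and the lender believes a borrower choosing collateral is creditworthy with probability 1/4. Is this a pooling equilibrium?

Yes

At the pooled signal (no collateral) the lender holds the prior 1/3 and pays 1/3·251 + 2/3·119 = 163. Off-path (collateral) belief 1/4 gives 1/4·251 + 3/4·119 = 152.
Creditworthy: no collateral gives 163 − 0 = 163; collateral gives 152 − 91 = 61. Stays. ✓
Subprime: no collateral gives 163 − 0 = 163; collateral gives 152 − 179 = -27. Stays. ✓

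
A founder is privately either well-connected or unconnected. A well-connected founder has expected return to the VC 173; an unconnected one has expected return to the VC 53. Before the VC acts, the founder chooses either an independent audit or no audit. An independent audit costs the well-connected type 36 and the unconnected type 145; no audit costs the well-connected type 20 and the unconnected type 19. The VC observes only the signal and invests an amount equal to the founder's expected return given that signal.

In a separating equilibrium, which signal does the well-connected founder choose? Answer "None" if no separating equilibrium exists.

Try well-connected → audit, unconnected → no audit:
  If types separate, audit earns payment 173 and no audit earns 53.
  Well-connected: audit gives 173 − 36 = 137; no audit gives 53 − 20 = 33. No deviation. ✓
  Unconnected: no audit gives 53 − 19 = 34; audit gives 173 − 145 = 28. No deviation. ✓
Both hold — the well-connected type sends audit.

audit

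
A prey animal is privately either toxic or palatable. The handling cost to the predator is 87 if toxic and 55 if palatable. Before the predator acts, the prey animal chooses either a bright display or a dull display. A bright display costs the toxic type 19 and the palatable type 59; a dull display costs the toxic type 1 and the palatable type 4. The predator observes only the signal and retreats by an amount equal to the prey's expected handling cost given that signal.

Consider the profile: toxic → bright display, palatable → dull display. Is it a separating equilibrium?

Yes

Under separation the predator infers type exactly: bright display → toxic (pays 87), dull display → palatable (pays 55).
Toxic: bright display gives 87 − 19 = 68; dull display gives 55 − 1 = 54. No deviation. ✓
Palatable: dull display gives 55 − 4 = 51; bright display gives 87 − 59 = 28. No deviation. ✓
Neither type gains from mimicking the other.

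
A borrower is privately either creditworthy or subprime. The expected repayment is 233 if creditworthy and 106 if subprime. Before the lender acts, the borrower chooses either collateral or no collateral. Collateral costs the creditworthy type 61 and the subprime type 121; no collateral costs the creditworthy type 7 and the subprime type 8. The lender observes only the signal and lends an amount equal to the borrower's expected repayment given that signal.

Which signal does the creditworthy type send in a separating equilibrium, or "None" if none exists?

Try creditworthy → collateral, subprime → no collateral:
  If types separate, collateral earns payment 233 and no collateral earns 106.
  Creditworthy: collateral gives 233 − 61 = 172; no collateral gives 106 − 7 = 99. No deviation. ✓
  Subprime: no collateral gives 106 − 8 = 98; collateral gives 233 − 121 = 112. Would deviate. ✗
Try creditworthy → no collateral, subprime → collateral:
  If types separate, no collateral earns payment 233 and collateral earns 106.
  Creditworthy: no collateral gives 233 − 7 = 226; collateral gives 106 − 61 = 45. No deviation. ✓
  Subprime: collateral gives 106 − 121 = -15; no collateral gives 233 − 8 = 225. Would deviate. ✗
Neither assignment is incentive-compatible.

None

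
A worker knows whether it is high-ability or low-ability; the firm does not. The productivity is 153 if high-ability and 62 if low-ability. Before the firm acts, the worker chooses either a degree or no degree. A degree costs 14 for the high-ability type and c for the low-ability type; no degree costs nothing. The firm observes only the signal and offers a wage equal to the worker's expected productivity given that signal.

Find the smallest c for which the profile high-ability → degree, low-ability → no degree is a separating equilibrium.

91

Under separation: degree → high-ability (pays 153); no degree → low-ability (pays 62).
High-ability: 153 − 14 = 139 ≥ 62 − 0 = 62. Holds regardless of c. ✓
Low-ability: 62 − 0 ≥ 153 − c, so c ≥ 153 − 62 = 91.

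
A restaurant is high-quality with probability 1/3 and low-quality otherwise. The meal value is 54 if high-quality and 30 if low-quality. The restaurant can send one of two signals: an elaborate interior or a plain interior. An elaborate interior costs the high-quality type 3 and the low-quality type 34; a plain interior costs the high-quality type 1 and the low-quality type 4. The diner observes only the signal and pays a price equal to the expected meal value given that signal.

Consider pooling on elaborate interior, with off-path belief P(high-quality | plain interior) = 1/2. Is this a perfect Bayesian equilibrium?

No

At the pooled signal (elaborate interior) the diner holds the prior 1/3 and pays 1/3·54 + 2/3·30 = 38. Off-path (plain interior) belief 1/2 gives 1/2·54 + 1/2·30 = 42.
High-quality: elaborate interior gives 38 − 3 = 35; plain interior gives 42 − 1 = 41. Deviates. ✗
Low-quality: elaborate interior gives 38 − 34 = 4; plain interior gives 42 − 4 = 38. Deviates. ✗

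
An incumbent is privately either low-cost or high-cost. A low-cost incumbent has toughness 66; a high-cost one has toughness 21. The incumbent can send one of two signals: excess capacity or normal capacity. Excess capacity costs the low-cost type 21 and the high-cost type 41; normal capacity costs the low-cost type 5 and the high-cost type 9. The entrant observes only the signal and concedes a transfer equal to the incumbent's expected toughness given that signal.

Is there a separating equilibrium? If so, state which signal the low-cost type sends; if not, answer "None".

Try low-cost → excess capacity, high-cost → normal capacity:
  If types separate, excess capacity earns payment 66 and normal capacity earns 21.
  Low-cost: excess capacity gives 66 − 21 = 45; normal capacity gives 21 − 5 = 16. No deviation. ✓
  High-cost: normal capacity gives 21 − 9 = 12; excess capacity gives 66 − 41 = 25. Would deviate. ✗
Try low-cost → normal capacity, high-cost → excess capacity:
  If types separate, normal capacity earns payment 66 and excess capacity earns 21.
  Low-cost: normal capacity gives 66 − 5 = 61; excess capacity gives 21 − 21 = 0. No deviation. ✓
  High-cost: excess capacity gives 21 − 41 = -20; normal capacity gives 66 − 9 = 57. Would deviate. ✗
Neither assignment is incentive-compatible.

None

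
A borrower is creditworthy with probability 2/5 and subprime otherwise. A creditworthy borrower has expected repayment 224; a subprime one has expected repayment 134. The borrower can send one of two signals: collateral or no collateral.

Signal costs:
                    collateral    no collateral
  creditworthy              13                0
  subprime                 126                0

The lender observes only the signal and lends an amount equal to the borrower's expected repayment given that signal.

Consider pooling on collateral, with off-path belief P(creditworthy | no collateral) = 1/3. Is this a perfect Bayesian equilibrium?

At the pooled signal (collateral) the lender holds the prior 2/5 and pays 2/5·224 + 3/5·134 = 170. Off-path (no collateral) belief 1/3 gives 1/3·224 + 2/3·134 = 164.
Creditworthy: collateral gives 170 − 13 = 157; no collateral gives 164 − 0 = 164. Deviates. ✗
Subprime: collateral gives 170 − 126 = 44; no collateral gives 164 − 0 = 164. Deviates. ✗

No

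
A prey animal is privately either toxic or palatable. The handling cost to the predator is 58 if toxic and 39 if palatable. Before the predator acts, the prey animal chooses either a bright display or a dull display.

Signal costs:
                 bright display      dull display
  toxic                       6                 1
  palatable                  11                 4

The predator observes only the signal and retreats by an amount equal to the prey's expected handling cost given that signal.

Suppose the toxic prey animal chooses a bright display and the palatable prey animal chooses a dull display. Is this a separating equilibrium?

Under separation the predator infers type exactly: bright display → toxic (pays 58), dull display → palatable (pays 39).
Toxic: bright display gives 58 − 6 = 52; dull display gives 39 − 1 = 38. No deviation. ✓
Palatable: dull display gives 39 − 4 = 35; bright display gives 58 − 11 = 47. Would deviate. ✗

No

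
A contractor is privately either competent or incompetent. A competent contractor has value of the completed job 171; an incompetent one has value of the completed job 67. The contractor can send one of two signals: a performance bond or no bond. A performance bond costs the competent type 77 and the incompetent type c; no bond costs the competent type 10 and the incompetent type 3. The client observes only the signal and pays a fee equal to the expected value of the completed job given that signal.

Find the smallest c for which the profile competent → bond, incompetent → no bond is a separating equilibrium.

107

Under separation: bond → competent (pays 171); no bond → incompetent (pays 67).
Competent: 171 − 77 = 94 ≥ 67 − 10 = 57. Holds regardless of c. ✓
Incompetent: 67 − 3 ≥ 171 − c, so c ≥ 171 − 64 = 107.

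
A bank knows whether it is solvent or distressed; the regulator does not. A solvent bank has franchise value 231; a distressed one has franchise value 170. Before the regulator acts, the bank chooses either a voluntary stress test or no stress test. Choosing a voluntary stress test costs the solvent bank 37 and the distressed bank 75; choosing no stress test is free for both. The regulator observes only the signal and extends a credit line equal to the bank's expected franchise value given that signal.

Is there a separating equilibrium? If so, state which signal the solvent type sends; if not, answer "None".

Try solvent → stress test, distressed → no stress test:
  Under separation the regulator infers type exactly: stress test → solvent (pays 231), no stress test → distressed (pays 170).
  Solvent: stress test gives 231 − 37 = 194; no stress test gives 170 − 0 = 170. No deviation. ✓
  Distressed: no stress test gives 170 − 0 = 170; stress test gives 231 − 75 = 156. No deviation. ✓
Both hold — the solvent type sends stress test.

stress test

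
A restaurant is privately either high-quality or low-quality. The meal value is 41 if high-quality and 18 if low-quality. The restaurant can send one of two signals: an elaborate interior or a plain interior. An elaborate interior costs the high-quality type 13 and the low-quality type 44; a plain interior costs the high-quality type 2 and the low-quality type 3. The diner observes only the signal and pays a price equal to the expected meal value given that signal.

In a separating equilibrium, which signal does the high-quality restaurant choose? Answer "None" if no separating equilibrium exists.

Try high-quality → elaborate interior, low-quality → plain interior:
  If types separate, elaborate interior earns payment 41 and plain interior earns 18.
  High-quality: elaborate interior gives 41 − 13 = 28; plain interior gives 18 − 2 = 16. No deviation. ✓
  Low-quality: plain interior gives 18 − 3 = 15; elaborate interior gives 41 − 44 = -3. No deviation. ✓
Both hold — the high-quality type sends elaborate interior.

elaborate interior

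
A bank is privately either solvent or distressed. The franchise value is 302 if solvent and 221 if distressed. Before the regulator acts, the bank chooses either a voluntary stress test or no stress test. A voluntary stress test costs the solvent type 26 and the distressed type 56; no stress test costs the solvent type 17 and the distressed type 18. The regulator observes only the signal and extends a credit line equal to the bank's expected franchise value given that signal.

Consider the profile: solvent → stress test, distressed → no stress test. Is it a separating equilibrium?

No

Under separation the regulator infers type exactly: stress test → solvent (pays 302), no stress test → distressed (pays 221).
Solvent: stress test gives 302 − 26 = 276; no stress test gives 221 − 17 = 204. No deviation. ✓
Distressed: no stress test gives 221 − 18 = 203; stress test gives 302 − 56 = 246. Would deviate. ✗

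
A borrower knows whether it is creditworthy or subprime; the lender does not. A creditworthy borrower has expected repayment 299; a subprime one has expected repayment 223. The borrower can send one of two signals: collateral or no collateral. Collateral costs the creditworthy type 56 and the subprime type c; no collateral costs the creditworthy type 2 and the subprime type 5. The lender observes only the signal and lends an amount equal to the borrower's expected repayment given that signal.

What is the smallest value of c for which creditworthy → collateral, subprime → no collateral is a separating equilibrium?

81

Under separation: collateral → creditworthy (pays 299); no collateral → subprime (pays 223).
Creditworthy: 299 − 56 = 243 ≥ 223 − 2 = 221. Holds regardless of c. ✓
Subprime: 223 − 5 ≥ 299 − c, so c ≥ 299 − 218 = 81.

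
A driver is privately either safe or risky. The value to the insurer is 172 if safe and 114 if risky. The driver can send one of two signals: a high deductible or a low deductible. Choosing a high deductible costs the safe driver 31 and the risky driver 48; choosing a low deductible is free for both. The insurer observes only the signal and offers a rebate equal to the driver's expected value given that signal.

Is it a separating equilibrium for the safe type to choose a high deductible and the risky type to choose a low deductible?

No

If types separate, high deductible earns payment 172 and low deductible earns 114.
Safe: high deductible gives 172 − 31 = 141; low deductible gives 114 − 0 = 114. No deviation. ✓
Risky: low deductible gives 114 − 0 = 114; high deductible gives 172 − 48 = 124. Would deviate. ✗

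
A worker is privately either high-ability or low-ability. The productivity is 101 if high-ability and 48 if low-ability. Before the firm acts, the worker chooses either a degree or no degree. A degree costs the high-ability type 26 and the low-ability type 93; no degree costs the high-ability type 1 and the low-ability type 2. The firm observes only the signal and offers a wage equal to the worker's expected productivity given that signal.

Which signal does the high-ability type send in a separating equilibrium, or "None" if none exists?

Try high-ability → degree, low-ability → no degree:
  If types separate, degree earns payment 101 and no degree earns 48.
  High-ability: degree gives 101 − 26 = 75; no degree gives 48 − 1 = 47. No deviation. ✓
  Low-ability: no degree gives 48 − 2 = 46; degree gives 101 − 93 = 8. No deviation. ✓
Both hold — the high-ability type sends degree.

degree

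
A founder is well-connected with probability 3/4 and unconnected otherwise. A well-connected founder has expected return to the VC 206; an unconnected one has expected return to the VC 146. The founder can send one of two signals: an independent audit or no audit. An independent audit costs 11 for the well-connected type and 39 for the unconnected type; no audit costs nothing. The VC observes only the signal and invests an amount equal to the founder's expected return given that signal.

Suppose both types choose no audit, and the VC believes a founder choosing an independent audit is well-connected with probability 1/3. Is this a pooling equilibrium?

Yes

At the pooled signal (no audit) the VC holds the prior 3/4 and pays 3/4·206 + 1/4·146 = 191. Off-path (audit) belief 1/3 gives 1/3·206 + 2/3·146 = 166.
Well-connected: no audit gives 191 − 0 = 191; audit gives 166 − 11 = 155. Stays. ✓
Unconnected: no audit gives 191 − 0 = 191; audit gives 166 − 39 = 127. Stays. ✓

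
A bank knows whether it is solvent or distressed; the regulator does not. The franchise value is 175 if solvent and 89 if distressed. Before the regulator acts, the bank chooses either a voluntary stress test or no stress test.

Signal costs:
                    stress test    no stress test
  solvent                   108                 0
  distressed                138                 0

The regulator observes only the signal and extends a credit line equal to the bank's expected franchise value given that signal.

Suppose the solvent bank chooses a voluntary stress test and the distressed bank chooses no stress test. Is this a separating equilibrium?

No

If types separate, stress test earns payment 175 and no stress test earns 89.
Solvent: stress test gives 175 − 108 = 67; no stress test gives 89 − 0 = 89. Would deviate. ✗
Distressed: no stress test gives 89 − 0 = 89; stress test gives 175 − 138 = 37. No deviation. ✓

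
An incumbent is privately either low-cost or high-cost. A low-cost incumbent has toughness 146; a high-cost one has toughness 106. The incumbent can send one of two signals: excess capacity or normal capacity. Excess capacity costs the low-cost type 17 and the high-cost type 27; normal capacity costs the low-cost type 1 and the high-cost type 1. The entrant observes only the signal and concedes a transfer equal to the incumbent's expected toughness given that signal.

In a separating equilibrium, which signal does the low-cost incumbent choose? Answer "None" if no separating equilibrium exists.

Try low-cost → excess capacity, high-cost → normal capacity:
  If types separate, excess capacity earns payment 146 and normal capacity earns 106.
  Low-cost: excess capacity gives 146 − 17 = 129; normal capacity gives 106 − 1 = 105. No deviation. ✓
  High-cost: normal capacity gives 106 − 1 = 105; excess capacity gives 146 − 27 = 119. Would deviate. ✗
Try low-cost → normal capacity, high-cost → excess capacity:
  If types separate, normal capacity earns payment 146 and excess capacity earns 106.
  Low-cost: normal capacity gives 146 − 1 = 145; excess capacity gives 106 − 17 = 89. No deviation. ✓
  High-cost: excess capacity gives 106 − 27 = 79; normal capacity gives 146 − 1 = 145. Would deviate. ✗
Neither assignment is incentive-compatible.

None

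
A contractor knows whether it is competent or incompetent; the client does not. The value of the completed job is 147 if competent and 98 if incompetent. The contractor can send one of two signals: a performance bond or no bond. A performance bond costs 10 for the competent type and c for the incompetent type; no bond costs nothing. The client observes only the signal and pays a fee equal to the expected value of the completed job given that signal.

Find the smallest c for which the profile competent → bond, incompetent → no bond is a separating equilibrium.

49

Under separation: bond → competent (pays 147); no bond → incompetent (pays 98).
Competent: 147 − 10 = 137 ≥ 98 − 0 = 98. Holds regardless of c. ✓
Incompetent: 98 − 0 ≥ 147 − c, so c ≥ 147 − 98 = 49.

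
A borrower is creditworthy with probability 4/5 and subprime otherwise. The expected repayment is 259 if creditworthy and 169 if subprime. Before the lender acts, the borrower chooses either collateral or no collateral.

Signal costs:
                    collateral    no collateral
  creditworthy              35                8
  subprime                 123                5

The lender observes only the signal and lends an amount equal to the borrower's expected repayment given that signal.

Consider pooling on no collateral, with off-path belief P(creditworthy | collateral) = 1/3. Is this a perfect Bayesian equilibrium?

At the pooled signal (no collateral) the lender holds the prior 4/5 and pays 4/5·259 + 1/5·169 = 241. Off-path (collateral) belief 1/3 gives 1/3·259 + 2/3·169 = 199.
Creditworthy: no collateral gives 241 − 8 = 233; collateral gives 199 − 35 = 164. Stays. ✓
Subprime: no collateral gives 241 − 5 = 236; collateral gives 199 − 123 = 76. Stays. ✓

Yes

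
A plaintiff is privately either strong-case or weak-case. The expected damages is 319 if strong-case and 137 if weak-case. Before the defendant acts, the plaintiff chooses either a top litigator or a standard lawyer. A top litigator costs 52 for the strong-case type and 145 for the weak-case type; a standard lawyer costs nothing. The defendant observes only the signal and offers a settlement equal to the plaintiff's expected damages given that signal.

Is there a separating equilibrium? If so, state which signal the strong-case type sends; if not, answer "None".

None

Try strong-case → top litigator, weak-case → standard lawyer:
  Under separation the defendant infers type exactly: top litigator → strong-case (pays 319), standard lawyer → weak-case (pays 137).
  Strong-case: top litigator gives 319 − 52 = 267; standard lawyer gives 137 − 0 = 137. No deviation. ✓
  Weak-case: standard lawyer gives 137 − 0 = 137; top litigator gives 319 − 145 = 174. Would deviate. ✗
Try strong-case → standard lawyer, weak-case → top litigator:
  Under separation the defendant infers type exactly: standard lawyer → strong-case (pays 319), top litigator → weak-case (pays 137).
  Strong-case: standard lawyer gives 319 − 0 = 319; top litigator gives 137 − 52 = 85. No deviation. ✓
  Weak-case: top litigator gives 137 − 145 = -8; standard lawyer gives 319 − 0 = 319. Would deviate. ✗
Neither assignment is incentive-compatible.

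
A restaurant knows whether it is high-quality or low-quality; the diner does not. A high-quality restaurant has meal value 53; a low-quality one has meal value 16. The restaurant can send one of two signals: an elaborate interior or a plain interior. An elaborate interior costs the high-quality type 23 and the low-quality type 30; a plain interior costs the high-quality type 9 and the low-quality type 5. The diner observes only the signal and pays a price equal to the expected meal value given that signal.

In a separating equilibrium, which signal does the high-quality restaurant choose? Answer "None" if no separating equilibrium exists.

None

Try high-quality → elaborate interior, low-quality → plain interior:
  If types separate, elaborate interior earns payment 53 and plain interior earns 16.
  High-quality: elaborate interior gives 53 − 23 = 30; plain interior gives 16 − 9 = 7. No deviation. ✓
  Low-quality: plain interior gives 16 − 5 = 11; elaborate interior gives 53 − 30 = 23. Would deviate. ✗
Try high-quality → plain interior, low-quality → elaborate interior:
  If types separate, plain interior earns payment 53 and elaborate interior earns 16.
  High-quality: plain interior gives 53 − 9 = 44; elaborate interior gives 16 − 23 = -7. No deviation. ✓
  Low-quality: elaborate interior gives 16 − 30 = -14; plain interior gives 53 − 5 = 48. Would deviate. ✗
Neither assignment is incentive-compatible.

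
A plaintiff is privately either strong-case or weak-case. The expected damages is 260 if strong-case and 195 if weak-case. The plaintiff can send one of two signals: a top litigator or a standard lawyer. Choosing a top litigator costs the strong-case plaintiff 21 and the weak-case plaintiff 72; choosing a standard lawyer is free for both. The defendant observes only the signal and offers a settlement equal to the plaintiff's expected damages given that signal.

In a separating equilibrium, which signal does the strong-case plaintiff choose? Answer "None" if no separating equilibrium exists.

top litigator

Try strong-case → top litigator, weak-case → standard lawyer:
  If types separate, top litigator earns payment 260 and standard lawyer earns 195.
  Strong-case: top litigator gives 260 − 21 = 239; standard lawyer gives 195 − 0 = 195. No deviation. ✓
  Weak-case: standard lawyer gives 195 − 0 = 195; top litigator gives 260 − 72 = 188. No deviation. ✓
Both hold — the strong-case type sends top litigator.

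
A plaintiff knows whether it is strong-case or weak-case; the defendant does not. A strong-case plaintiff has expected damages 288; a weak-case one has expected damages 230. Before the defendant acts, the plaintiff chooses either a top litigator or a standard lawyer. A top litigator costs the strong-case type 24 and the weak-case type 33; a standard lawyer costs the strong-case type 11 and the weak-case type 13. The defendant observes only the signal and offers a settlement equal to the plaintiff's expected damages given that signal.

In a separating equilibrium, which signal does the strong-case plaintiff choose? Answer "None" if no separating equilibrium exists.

Try strong-case → top litigator, weak-case → standard lawyer:
  If types separate, top litigator earns payment 288 and standard lawyer earns 230.
  Strong-case: top litigator gives 288 − 24 = 264; standard lawyer gives 230 − 11 = 219. No deviation. ✓
  Weak-case: standard lawyer gives 230 − 13 = 217; top litigator gives 288 − 33 = 255. Would deviate. ✗
Try strong-case → standard lawyer, weak-case → top litigator:
  If types separate, standard lawyer earns payment 288 and top litigator earns 230.
  Strong-case: standard lawyer gives 288 − 11 = 277; top litigator gives 230 − 24 = 206. No deviation. ✓
  Weak-case: top litigator gives 230 − 33 = 197; standard lawyer gives 288 − 13 = 275. Would deviate. ✗
Neither assignment is incentive-compatible.

None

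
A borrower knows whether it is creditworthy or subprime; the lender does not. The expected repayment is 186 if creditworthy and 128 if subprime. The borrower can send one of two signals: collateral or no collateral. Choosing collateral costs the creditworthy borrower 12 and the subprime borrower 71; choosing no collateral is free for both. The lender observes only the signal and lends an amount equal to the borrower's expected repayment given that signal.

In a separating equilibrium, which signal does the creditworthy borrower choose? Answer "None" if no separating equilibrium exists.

Try creditworthy → collateral, subprime → no collateral:
  Under separation the lender infers type exactly: collateral → creditworthy (pays 186), no collateral → subprime (pays 128).
  Creditworthy: collateral gives 186 − 12 = 174; no collateral gives 128 − 0 = 128. No deviation. ✓
  Subprime: no collateral gives 128 − 0 = 128; collateral gives 186 − 71 = 115. No deviation. ✓
Both hold — the creditworthy type sends collateral.

collateral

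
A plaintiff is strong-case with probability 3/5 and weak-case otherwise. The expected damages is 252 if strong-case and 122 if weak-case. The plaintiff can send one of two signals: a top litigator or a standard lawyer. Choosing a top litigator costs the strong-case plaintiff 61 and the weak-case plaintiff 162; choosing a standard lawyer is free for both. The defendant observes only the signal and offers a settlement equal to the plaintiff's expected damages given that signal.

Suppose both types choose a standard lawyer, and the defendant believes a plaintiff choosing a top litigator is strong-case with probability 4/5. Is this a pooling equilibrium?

Yes

On the equilibrium path (standard lawyer) the defendant holds the prior 3/5 and pays 3/5·252 + 2/5·122 = 200. Off-path (top litigator) belief 4/5 gives 4/5·252 + 1/5·122 = 226.
Strong-case: standard lawyer gives 200 − 0 = 200; top litigator gives 226 − 61 = 165. Stays. ✓
Weak-case: standard lawyer gives 200 − 0 = 200; top litigator gives 226 − 162 = 64. Stays. ✓
Beliefs are Bayes-consistent on-path and both types best-respond.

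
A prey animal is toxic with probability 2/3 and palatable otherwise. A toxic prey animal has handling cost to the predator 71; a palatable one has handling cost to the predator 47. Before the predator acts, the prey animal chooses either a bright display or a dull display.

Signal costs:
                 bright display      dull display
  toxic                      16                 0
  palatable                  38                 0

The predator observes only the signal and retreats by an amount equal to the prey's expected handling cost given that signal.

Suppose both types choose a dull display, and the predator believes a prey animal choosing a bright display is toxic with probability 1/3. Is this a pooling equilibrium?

Yes

On the equilibrium path (dull display) the predator holds the prior 2/3 and pays 2/3·71 + 1/3·47 = 63. Off-path (bright display) belief 1/3 gives 1/3·71 + 2/3·47 = 55.
Toxic: dull display gives 63 − 0 = 63; bright display gives 55 − 16 = 39. Stays. ✓
Palatable: dull display gives 63 − 0 = 63; bright display gives 55 − 38 = 17. Stays. ✓
Beliefs are Bayes-consistent on-path and both types best-respond.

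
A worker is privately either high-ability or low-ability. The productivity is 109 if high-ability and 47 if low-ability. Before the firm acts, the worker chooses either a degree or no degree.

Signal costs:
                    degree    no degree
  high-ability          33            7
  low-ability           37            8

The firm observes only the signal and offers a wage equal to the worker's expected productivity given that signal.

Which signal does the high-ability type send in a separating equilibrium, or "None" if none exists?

Try high-ability → degree, low-ability → no degree:
  If types separate, degree earns payment 109 and no degree earns 47.
  High-ability: degree gives 109 − 33 = 76; no degree gives 47 − 7 = 40. No deviation. ✓
  Low-ability: no degree gives 47 − 8 = 39; degree gives 109 − 37 = 72. Would deviate. ✗
Try high-ability → no degree, low-ability → degree:
  If types separate, no degree earns payment 109 and degree earns 47.
  High-ability: no degree gives 109 − 7 = 102; degree gives 47 − 33 = 14. No deviation. ✓
  Low-ability: degree gives 47 − 37 = 10; no degree gives 109 − 8 = 101. Would deviate. ✗
Neither assignment is incentive-compatible.

None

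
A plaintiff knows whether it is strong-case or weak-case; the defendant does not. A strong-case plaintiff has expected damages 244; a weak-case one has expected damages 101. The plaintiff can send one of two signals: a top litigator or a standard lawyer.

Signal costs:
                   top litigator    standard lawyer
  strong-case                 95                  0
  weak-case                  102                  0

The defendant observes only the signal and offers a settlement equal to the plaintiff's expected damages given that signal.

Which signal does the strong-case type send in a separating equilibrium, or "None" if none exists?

None

Try strong-case → top litigator, weak-case → standard lawyer:
  If types separate, top litigator earns payment 244 and standard lawyer earns 101.
  Strong-case: top litigator gives 244 − 95 = 149; standard lawyer gives 101 − 0 = 101. No deviation. ✓
  Weak-case: standard lawyer gives 101 − 0 = 101; top litigator gives 244 − 102 = 142. Would deviate. ✗
Try strong-case → standard lawyer, weak-case → top litigator:
  If types separate, standard lawyer earns payment 244 and top litigator earns 101.
  Strong-case: standard lawyer gives 244 − 0 = 244; top litigator gives 101 − 95 = 6. No deviation. ✓
  Weak-case: top litigator gives 101 − 102 = -1; standard lawyer gives 244 − 0 = 244. Would deviate. ✗
Neither assignment is incentive-compatible.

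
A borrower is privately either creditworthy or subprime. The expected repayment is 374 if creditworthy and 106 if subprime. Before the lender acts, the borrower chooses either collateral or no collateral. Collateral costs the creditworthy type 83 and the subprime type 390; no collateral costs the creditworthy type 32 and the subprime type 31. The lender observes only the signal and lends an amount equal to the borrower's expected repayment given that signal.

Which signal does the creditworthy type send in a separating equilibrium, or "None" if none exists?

collateral

Try creditworthy → collateral, subprime → no collateral:
  If types separate, collateral earns payment 374 and no collateral earns 106.
  Creditworthy: collateral gives 374 − 83 = 291; no collateral gives 106 − 32 = 74. No deviation. ✓
  Subprime: no collateral gives 106 − 31 = 75; collateral gives 374 − 390 = -16. No deviation. ✓
Both hold — the creditworthy type sends collateral.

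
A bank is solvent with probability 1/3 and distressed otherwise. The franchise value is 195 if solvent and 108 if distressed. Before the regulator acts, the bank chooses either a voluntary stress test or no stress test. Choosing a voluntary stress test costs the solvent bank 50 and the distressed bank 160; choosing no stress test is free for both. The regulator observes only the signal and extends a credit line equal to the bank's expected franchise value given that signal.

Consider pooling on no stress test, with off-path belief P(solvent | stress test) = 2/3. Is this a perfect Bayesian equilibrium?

On the equilibrium path (no stress test) the regulator holds the prior 1/3 and pays 1/3·195 + 2/3·108 = 137. Off-path (stress test) belief 2/3 gives 2/3·195 + 1/3·108 = 166.
Solvent: no stress test gives 137 − 0 = 137; stress test gives 166 − 50 = 116. Stays. ✓
Distressed: no stress test gives 137 − 0 = 137; stress test gives 166 − 160 = 6. Stays. ✓
Beliefs are Bayes-consistent on-path and both types best-respond.

Yes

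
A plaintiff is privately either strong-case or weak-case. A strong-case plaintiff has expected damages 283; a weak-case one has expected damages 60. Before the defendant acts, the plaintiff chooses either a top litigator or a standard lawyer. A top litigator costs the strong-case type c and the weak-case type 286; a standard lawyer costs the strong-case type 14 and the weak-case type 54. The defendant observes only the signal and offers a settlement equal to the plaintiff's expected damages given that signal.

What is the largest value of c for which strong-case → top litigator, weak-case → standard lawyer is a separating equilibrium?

Under separation: top litigator → strong-case (pays 283); standard lawyer → weak-case (pays 60).
Weak-case: 60 − 54 = 6 ≥ 283 − 286 = -3. Holds regardless of c. ✓
Strong-case: 283 − c ≥ 60 − 14, so c ≤ 283 − 46 = 237.

237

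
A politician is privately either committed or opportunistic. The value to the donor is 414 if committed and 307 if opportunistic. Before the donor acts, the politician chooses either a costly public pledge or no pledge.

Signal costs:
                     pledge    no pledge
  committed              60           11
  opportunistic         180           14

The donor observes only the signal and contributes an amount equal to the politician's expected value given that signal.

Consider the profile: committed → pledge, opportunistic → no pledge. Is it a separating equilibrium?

If types separate, pledge earns payment 414 and no pledge earns 307.
Committed: pledge gives 414 − 60 = 354; no pledge gives 307 − 11 = 296. No deviation. ✓
Opportunistic: no pledge gives 307 − 14 = 293; pledge gives 414 − 180 = 234. No deviation. ✓
Neither type gains from mimicking the other.

Yes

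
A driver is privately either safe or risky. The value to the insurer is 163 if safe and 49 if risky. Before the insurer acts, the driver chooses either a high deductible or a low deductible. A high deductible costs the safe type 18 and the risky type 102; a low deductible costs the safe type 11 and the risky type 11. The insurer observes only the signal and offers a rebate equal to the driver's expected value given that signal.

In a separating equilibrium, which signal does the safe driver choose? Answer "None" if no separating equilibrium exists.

Try safe → high deductible, risky → low deductible:
  If types separate, high deductible earns payment 163 and low deductible earns 49.
  Safe: high deductible gives 163 − 18 = 145; low deductible gives 49 − 11 = 38. No deviation. ✓
  Risky: low deductible gives 49 − 11 = 38; high deductible gives 163 − 102 = 61. Would deviate. ✗
Try safe → low deductible, risky → high deductible:
  If types separate, low deductible earns payment 163 and high deductible earns 49.
  Safe: low deductible gives 163 − 11 = 152; high deductible gives 49 − 18 = 31. No deviation. ✓
  Risky: high deductible gives 49 − 102 = -53; low deductible gives 163 − 11 = 152. Would deviate. ✗
Neither assignment is incentive-compatible.

None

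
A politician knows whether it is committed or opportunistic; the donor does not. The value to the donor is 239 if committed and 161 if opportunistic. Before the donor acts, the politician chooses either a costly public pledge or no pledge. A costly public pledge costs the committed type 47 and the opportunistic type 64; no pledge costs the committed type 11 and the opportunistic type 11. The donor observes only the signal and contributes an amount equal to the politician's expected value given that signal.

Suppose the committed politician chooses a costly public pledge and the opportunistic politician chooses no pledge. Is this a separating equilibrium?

No

Under separation the donor infers type exactly: pledge → committed (pays 239), no pledge → opportunistic (pays 161).
Committed: pledge gives 239 − 47 = 192; no pledge gives 161 − 11 = 150. No deviation. ✓
Opportunistic: no pledge gives 161 − 11 = 150; pledge gives 239 − 64 = 175. Would deviate. ✗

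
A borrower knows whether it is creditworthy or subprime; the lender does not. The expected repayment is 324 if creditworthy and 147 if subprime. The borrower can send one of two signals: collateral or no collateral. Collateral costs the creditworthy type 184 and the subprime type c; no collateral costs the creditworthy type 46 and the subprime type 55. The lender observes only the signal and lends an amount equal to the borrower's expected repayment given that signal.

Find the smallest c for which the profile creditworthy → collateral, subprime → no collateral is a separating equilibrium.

Under separation: collateral → creditworthy (pays 324); no collateral → subprime (pays 147).
Creditworthy: 324 − 184 = 140 ≥ 147 − 46 = 101. Holds regardless of c. ✓
Subprime: 147 − 55 ≥ 324 − c, so c ≥ 324 − 92 = 232.

232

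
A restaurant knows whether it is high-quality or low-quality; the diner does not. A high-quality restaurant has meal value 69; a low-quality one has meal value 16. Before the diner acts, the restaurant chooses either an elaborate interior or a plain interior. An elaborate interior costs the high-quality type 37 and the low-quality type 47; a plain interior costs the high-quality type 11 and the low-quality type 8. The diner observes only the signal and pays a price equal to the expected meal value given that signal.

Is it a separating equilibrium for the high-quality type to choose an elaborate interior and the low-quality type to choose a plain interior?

Under separation the diner infers type exactly: elaborate interior → high-quality (pays 69), plain interior → low-quality (pays 16).
High-quality: elaborate interior gives 69 − 37 = 32; plain interior gives 16 − 11 = 5. No deviation. ✓
Low-quality: plain interior gives 16 − 8 = 8; elaborate interior gives 69 − 47 = 22. Would deviate. ✗

No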